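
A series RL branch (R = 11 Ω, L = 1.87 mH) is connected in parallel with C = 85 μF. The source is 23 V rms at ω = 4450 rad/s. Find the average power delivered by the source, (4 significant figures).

X_L = ωL = 8.322 Ω
X_C = 1/(ωC) = 2.644 Ω
Branch 1 (R+jX_L): Z₁ = 11.00 + j8.322 Ω, |Z₁| = 13.79 Ω
Branch 2 (−jX_C): Z₂ = −j2.644 Ω
Parallel: Z = Z₁Z₂/(Z₁+Z₂), |Z| = 2.946 Ω, ∠Z = -80.19°
I = V/|Z| = 7.808 A
P = VI cos φ = 23 × 7.808 × cos(-80.19°) = 30.59 W

30.59 W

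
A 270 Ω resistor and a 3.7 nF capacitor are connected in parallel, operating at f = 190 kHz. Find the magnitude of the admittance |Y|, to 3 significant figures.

ω = 2πf = 1.194e+06 rad/s
X_C = 1/(ωC) = 226 Ω
Parallel: admittances add. Y = 1/R + jωC
Y = (0.00370 + j0.00442) S
|Y| = 0.00576 S → |Z| = 1/|Y| = 173 Ω, ∠Z = −∠Y = -50.0°

5.76 mS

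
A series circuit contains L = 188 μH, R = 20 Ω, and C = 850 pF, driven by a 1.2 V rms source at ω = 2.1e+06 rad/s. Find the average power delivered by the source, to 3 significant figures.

1.04 mW

X_L = ωL = 395 Ω
X_C = 1/(ωC) = 560 Ω
Net reactance X = X_L − X_C = -165 Ω
Z = 20.0 − j165 Ω
|Z| = √(20.0² + 165²) = 167 Ω
∠Z = arctan(-165/20.0) = -83.1°
I = V/|Z| = 7.20 mA
P = VI cos φ = 1.2 × 0.00720 × cos(-83.1°) = 1.04 mW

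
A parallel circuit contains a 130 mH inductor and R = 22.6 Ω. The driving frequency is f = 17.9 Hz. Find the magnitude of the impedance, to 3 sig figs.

ω = 2πf = 112.5 rad/s
X_L = ωL = 14.6 Ω
Parallel: admittances add. Y = 1/R + 1/(jωL)
Y = (0.0442 − j0.0684) S
|Y| = 0.0815 S → |Z| = 1/|Y| = 12.3 Ω, ∠Z = −∠Y = 57.1°

12.3 Ω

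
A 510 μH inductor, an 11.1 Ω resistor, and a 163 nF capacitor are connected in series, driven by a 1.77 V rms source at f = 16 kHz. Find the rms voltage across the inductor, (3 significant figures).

ω = 2πf = 100500 rad/s
X_L = ωL = 51.3 Ω
X_C = 1/(ωC) = 61.0 Ω
Net reactance X = X_L − X_C = -9.75 Ω
Z = 11.1 − j9.75 Ω
|Z| = √(11.1² + 9.75²) = 14.8 Ω
I = V/|Z| = 120 mA
V_L = I·|Z_L| = 0.120 × 51.3 = 6.14 V

6.14 V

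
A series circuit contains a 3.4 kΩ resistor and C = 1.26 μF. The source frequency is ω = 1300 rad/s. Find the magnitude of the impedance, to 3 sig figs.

3450 Ω

X_C = 1/(ωC) = 611 Ω
Z = 3400 − j611 Ω
|Z| = √(3400² + 611²) = 3450 Ω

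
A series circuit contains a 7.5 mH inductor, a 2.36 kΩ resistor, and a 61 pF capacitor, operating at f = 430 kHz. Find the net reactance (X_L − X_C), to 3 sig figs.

14200 Ω

ω = 2πf = 2.702e+06 rad/s
X_L = ωL = 20300 Ω
X_C = 1/(ωC) = 6070 Ω
X = 20300 − 6070 = 14200 Ω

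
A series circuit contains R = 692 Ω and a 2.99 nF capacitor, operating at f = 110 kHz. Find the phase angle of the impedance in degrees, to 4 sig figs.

-34.96°

ω = 2πf = 691200 rad/s
X_C = 1/(ωC) = 483.9 Ω
Z = 692.0 − j483.9 Ω
|Z| = √(692.0² + 483.9²) = 844.4 Ω
∠Z = arctan(-483.9/692.0) = -34.96°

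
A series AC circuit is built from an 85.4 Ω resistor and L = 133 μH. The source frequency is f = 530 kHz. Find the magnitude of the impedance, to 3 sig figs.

451 Ω

ω = 2πf = 3.33e+06 rad/s
X_L = ωL = 443 Ω
Z = 85.4 + j443 Ω
|Z| = √(85.4² + 443²) = 451 Ω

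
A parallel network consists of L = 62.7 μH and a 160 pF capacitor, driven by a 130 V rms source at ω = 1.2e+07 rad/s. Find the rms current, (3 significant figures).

X_L = ωL = 752 Ω
X_C = 1/(ωC) = 521 Ω
Parallel: admittances add. Y = 1/(jωL) + jωC
Y = (0 + j0.000591) S
|Y| = 0.000591 S → |Z| = 1/|Y| = 1690 Ω, ∠Z = −∠Y = -90.0°
I = V/|Z| = 130/1690 = 76.8 mA

76.8 mA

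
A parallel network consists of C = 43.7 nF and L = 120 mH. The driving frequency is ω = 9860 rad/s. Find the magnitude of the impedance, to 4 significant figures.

X_L = ωL = 1183 Ω
X_C = 1/(ωC) = 2321 Ω
Parallel: admittances add. Y = 1/(jωL) + jωC
Y = (0 − j0.0004143) S
|Y| = 0.0004143 S → |Z| = 1/|Y| = 2414 Ω, ∠Z = −∠Y = 90.00°

2414 Ω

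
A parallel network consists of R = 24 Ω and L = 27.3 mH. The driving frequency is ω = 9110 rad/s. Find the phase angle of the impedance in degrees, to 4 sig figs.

X_L = ωL = 248.7 Ω
Parallel: admittances add. Y = 1/R + 1/(jωL)
Y = (0.04167 − j0.004021) S
|Y| = 0.04186 S → |Z| = 1/|Y| = 23.89 Ω, ∠Z = −∠Y = 5.512°

5.512°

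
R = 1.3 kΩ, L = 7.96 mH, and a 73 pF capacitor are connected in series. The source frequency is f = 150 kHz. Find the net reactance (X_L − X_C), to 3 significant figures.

ω = 2πf = 942500 rad/s
X_L = ωL = 7500 Ω
X_C = 1/(ωC) = 14500 Ω
X = 7500 − 14500 = -7030 Ω

-7030 Ω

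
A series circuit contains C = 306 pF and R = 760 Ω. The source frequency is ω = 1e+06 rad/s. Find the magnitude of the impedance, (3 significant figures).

3360 Ω

X_C = 1/(ωC) = 3270 Ω
Z = 760 − j3270 Ω
|Z| = √(760² + 3270²) = 3360 Ω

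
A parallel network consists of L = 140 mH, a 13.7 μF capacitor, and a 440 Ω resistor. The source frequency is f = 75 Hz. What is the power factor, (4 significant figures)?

0.2527

ω = 2πf = 471.2 rad/s
X_L = ωL = 65.97 Ω
X_C = 1/(ωC) = 154.9 Ω
Parallel: admittances add. Y = 1/R + 1/(jωL) + jωC
Y = (0.002273 − j0.008702) S
|Y| = 0.008994 S → |Z| = 1/|Y| = 111.2 Ω, ∠Z = −∠Y = 75.36°
cos φ = cos(75.36°) = 0.2527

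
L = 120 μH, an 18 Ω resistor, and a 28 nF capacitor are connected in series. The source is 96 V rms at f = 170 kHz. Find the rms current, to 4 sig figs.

ω = 2πf = 1.068e+06 rad/s
X_L = ωL = 128.2 Ω
X_C = 1/(ωC) = 33.44 Ω
Net reactance X = X_L − X_C = 94.74 Ω
Z = 18.00 + j94.74 Ω
|Z| = √(18.00² + 94.74²) = 96.44 Ω
I = V/|Z| = 96/96.44 = 995.5 mA

995.5 mA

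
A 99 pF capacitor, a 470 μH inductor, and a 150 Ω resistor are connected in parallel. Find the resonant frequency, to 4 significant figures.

737.8 kHz

ω₀ = 1/√(LC) = 1/√(0.00047 × 9.9e-11) = 4.636e+06 rad/s
f₀ = ω₀/(2π) = 737.8 kHz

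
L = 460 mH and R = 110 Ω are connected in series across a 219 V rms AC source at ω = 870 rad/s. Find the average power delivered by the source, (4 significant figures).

30.63 W

X_L = ωL = 400.2 Ω
Z = 110.0 + j400.2 Ω
|Z| = √(110.0² + 400.2²) = 415.0 Ω
∠Z = arctan(400.2/110.0) = 74.63°
I = V/|Z| = 527.7 mA
P = VI cos φ = 219 × 0.5277 × cos(74.63°) = 30.63 W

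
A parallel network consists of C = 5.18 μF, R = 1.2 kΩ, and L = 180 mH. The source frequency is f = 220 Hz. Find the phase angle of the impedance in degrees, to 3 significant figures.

ω = 2πf = 1382 rad/s
X_L = ωL = 249 Ω
X_C = 1/(ωC) = 140 Ω
Parallel: admittances add. Y = 1/R + 1/(jωL) + jωC
Y = (0.000833 + j0.00314) S
|Y| = 0.00325 S → |Z| = 1/|Y| = 308 Ω, ∠Z = −∠Y = -75.1°

-75.1°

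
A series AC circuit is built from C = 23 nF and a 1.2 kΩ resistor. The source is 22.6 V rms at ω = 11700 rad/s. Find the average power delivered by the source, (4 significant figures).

40.19 mW

X_C = 1/(ωC) = 3716 Ω
Z = 1200 − j3716 Ω
|Z| = √(1200² + 3716²) = 3905 Ω
∠Z = arctan(-3716/1200) = -72.10°
I = V/|Z| = 5.787 mA
P = VI cos φ = 22.6 × 0.005787 × cos(-72.10°) = 40.19 mW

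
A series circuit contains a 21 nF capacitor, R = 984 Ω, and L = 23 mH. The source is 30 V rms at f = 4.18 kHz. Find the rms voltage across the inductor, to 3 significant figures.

11.6 V

ω = 2πf = 26260 rad/s
X_L = ωL = 604 Ω
X_C = 1/(ωC) = 1810 Ω
Net reactance X = X_L − X_C = -1210 Ω
Z = 984 − j1210 Ω
|Z| = √(984² + 1210²) = 1560 Ω
I = V/|Z| = 19.2 mA
V_L = I·|Z_L| = 0.0192 × 604 = 11.6 V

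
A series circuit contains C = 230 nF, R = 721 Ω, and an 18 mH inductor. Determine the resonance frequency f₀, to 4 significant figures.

2.474 kHz

ω₀ = 1/√(LC) = 1/√(0.018 × 2.3e-07) = 15540 rad/s
f₀ = ω₀/(2π) = 2.474 kHz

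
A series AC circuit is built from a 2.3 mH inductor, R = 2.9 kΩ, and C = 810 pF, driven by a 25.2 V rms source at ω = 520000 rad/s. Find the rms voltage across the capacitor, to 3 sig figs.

19.1 V

X_L = ωL = 1200 Ω
X_C = 1/(ωC) = 2370 Ω
Net reactance X = X_L − X_C = -1180 Ω
Z = 2900 − j1180 Ω
|Z| = √(2900² + 1180²) = 3130 Ω
I = V/|Z| = 8.05 mA
V_C = I·|Z_C| = 0.00805 × 2370 = 19.1 V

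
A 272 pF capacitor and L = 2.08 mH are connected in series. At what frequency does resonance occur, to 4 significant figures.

211.6 kHz

ω₀ = 1/√(LC) = 1/√(0.00208 × 2.72e-10) = 1.329e+06 rad/s
f₀ = ω₀/(2π) = 211.6 kHz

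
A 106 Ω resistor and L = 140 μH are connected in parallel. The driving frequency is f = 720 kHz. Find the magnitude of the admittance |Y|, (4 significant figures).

9.565 mS

ω = 2πf = 4.524e+06 rad/s
X_L = ωL = 633.3 Ω
Parallel: admittances add. Y = 1/R + 1/(jωL)
Y = (0.009434 − j0.001579) S
|Y| = 0.009565 S → |Z| = 1/|Y| = 104.5 Ω, ∠Z = −∠Y = 9.501°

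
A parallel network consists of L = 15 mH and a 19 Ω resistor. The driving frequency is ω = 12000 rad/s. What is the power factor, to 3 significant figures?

X_L = ωL = 180 Ω
Parallel: admittances add. Y = 1/R + 1/(jωL)
Y = (0.0526 − j0.00556) S
|Y| = 0.0529 S → |Z| = 1/|Y| = 18.9 Ω, ∠Z = −∠Y = 6.03°
cos φ = cos(6.03°) = 0.994

0.994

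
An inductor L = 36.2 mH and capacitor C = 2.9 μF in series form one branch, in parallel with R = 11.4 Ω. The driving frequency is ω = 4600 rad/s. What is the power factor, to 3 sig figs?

0.992

X_L = ωL = 167 Ω
X_C = 1/(ωC) = 75.0 Ω
Branch 1: Z₁ = R = 11.4 Ω
Branch 2 (series LC): Z₂ = j(X_L − X_C) = j91.6 Ω
Parallel: Z = Z₁Z₂/(Z₁+Z₂), |Z| = 11.3 Ω, ∠Z = 7.10°
cos φ = cos(7.10°) = 0.992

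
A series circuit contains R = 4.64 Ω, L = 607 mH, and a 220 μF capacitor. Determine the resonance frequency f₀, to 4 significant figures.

13.77 Hz

ω₀ = 1/√(LC) = 1/√(0.607 × 0.00022) = 86.54 rad/s
f₀ = ω₀/(2π) = 13.77 Hz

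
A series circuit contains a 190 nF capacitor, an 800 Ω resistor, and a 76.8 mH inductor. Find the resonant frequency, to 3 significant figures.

ω₀ = 1/√(LC) = 1/√(0.0768 × 1.9e-07) = 8278 rad/s
f₀ = ω₀/(2π) = 1.32 kHz

1.32 kHz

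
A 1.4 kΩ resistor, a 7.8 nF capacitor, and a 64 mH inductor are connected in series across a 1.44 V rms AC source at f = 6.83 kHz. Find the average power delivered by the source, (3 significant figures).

ω = 2πf = 42910 rad/s
X_L = ωL = 2750 Ω
X_C = 1/(ωC) = 2990 Ω
Net reactance X = X_L − X_C = -241 Ω
Z = 1400 − j241 Ω
|Z| = √(1400² + 241²) = 1420 Ω
∠Z = arctan(-241/1400) = -9.77°
I = V/|Z| = 1.01 mA
P = VI cos φ = 1.44 × 0.00101 × cos(-9.77°) = 1.44 mW

1.44 mW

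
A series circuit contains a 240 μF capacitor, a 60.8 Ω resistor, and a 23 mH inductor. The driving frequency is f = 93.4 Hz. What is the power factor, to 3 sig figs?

ω = 2πf = 586.8 rad/s
X_L = ωL = 13.5 Ω
X_C = 1/(ωC) = 7.10 Ω
Net reactance X = X_L − X_C = 6.40 Ω
Z = 60.8 + j6.40 Ω
|Z| = √(60.8² + 6.40²) = 61.1 Ω
∠Z = arctan(6.40/60.8) = 6.01°
cos φ = cos(6.01°) = 0.995

0.995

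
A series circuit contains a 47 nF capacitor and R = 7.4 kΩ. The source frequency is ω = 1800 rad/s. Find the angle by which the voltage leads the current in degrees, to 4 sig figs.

-57.95°

X_C = 1/(ωC) = 11820 Ω
Z = 7400 − j11820 Ω
|Z| = √(7400² + 11820²) = 13950 Ω
∠Z = arctan(-11820/7400) = -57.95°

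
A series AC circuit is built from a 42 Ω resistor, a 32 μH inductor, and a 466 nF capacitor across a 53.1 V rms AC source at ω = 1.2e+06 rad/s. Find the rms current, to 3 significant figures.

X_L = ωL = 38.4 Ω
X_C = 1/(ωC) = 1.79 Ω
Net reactance X = X_L − X_C = 36.6 Ω
Z = 42.0 + j36.6 Ω
|Z| = √(42.0² + 36.6²) = 55.7 Ω
I = V/|Z| = 53.1/55.7 = 953 mA

953 mA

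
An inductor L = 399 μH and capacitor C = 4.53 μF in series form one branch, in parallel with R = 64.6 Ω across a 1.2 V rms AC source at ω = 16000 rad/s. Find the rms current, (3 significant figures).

163 mA

X_L = ωL = 6.38 Ω
X_C = 1/(ωC) = 13.8 Ω
Branch 1: Z₁ = R = 64.6 Ω
Branch 2 (series LC): Z₂ = j(X_L − X_C) = −j7.41 Ω
Parallel: Z = Z₁Z₂/(Z₁+Z₂), |Z| = 7.36 Ω, ∠Z = -83.5°
I = V/|Z| = 1.2/7.36 = 163 mA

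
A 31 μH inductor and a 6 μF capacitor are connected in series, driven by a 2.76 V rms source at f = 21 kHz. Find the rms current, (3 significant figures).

ω = 2πf = 131900 rad/s
X_L = ωL = 4.09 Ω
X_C = 1/(ωC) = 1.26 Ω
Net reactance X = X_L − X_C = 2.83 Ω
Z = j2.83 Ω
|Z| = √(0² + 2.83²) = 2.83 Ω
I = V/|Z| = 2.76/2.83 = 976 mA

976 mA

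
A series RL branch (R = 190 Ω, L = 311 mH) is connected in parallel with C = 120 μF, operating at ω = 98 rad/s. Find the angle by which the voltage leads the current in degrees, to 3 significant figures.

-64.9°

X_L = ωL = 30.5 Ω
X_C = 1/(ωC) = 85.0 Ω
Branch 1 (R+jX_L): Z₁ = 190 + j30.5 Ω, |Z₁| = 192 Ω
Branch 2 (−jX_C): Z₂ = −j85.0 Ω
Parallel: Z = Z₁Z₂/(Z₁+Z₂), |Z| = 82.8 Ω, ∠Z = -64.9°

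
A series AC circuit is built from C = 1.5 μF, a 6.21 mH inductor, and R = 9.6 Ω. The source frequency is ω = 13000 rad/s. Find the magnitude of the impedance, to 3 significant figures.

31.0 Ω

X_L = ωL = 80.7 Ω
X_C = 1/(ωC) = 51.3 Ω
Net reactance X = X_L − X_C = 29.4 Ω
Z = 9.60 + j29.4 Ω
|Z| = √(9.60² + 29.4²) = 31.0 Ω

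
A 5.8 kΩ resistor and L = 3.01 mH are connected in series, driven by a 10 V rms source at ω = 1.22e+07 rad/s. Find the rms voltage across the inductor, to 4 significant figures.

9.878 V

X_L = ωL = 36720 Ω
Z = 5800 + j36720 Ω
|Z| = √(5800² + 36720²) = 37180 Ω
I = V/|Z| = 269.0 μA
V_L = I·|Z_L| = 0.0002690 × 36720 = 9.878 V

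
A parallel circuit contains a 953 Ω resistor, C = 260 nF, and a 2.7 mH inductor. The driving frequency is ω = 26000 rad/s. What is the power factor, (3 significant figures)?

0.139

X_L = ωL = 70.2 Ω
X_C = 1/(ωC) = 148 Ω
Parallel: admittances add. Y = 1/R + 1/(jωL) + jωC
Y = (0.00105 − j0.00749) S
|Y| = 0.00756 S → |Z| = 1/|Y| = 132 Ω, ∠Z = −∠Y = 82.0°
cos φ = cos(82.0°) = 0.139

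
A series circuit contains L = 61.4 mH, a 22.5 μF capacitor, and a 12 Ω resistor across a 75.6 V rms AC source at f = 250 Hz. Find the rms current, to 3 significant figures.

ω = 2πf = 1571 rad/s
X_L = ωL = 96.4 Ω
X_C = 1/(ωC) = 28.3 Ω
Net reactance X = X_L − X_C = 68.2 Ω
Z = 12.0 + j68.2 Ω
|Z| = √(12.0² + 68.2²) = 69.2 Ω
I = V/|Z| = 75.6/69.2 = 1.09 A

1.09 A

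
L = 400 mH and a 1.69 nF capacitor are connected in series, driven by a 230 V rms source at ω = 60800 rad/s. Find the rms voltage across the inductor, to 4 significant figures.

383.4 V

X_L = ωL = 24320 Ω
X_C = 1/(ωC) = 9732 Ω
Net reactance X = X_L − X_C = 14590 Ω
Z = j14590 Ω
|Z| = √(0² + 14590²) = 14590 Ω
I = V/|Z| = 15.77 mA
V_L = I·|Z_L| = 0.01577 × 24320 = 383.4 V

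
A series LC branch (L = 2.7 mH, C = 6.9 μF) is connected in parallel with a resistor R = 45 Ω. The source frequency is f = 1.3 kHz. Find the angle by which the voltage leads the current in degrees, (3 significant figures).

ω = 2πf = 8168 rad/s
X_L = ωL = 22.1 Ω
X_C = 1/(ωC) = 17.7 Ω
Branch 1: Z₁ = R = 45.0 Ω
Branch 2 (series LC): Z₂ = j(X_L − X_C) = j4.31 Ω
Parallel: Z = Z₁Z₂/(Z₁+Z₂), |Z| = 4.29 Ω, ∠Z = 84.5°

84.5°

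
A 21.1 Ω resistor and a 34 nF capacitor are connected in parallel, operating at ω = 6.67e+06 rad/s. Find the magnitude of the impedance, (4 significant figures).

X_C = 1/(ωC) = 4.410 Ω
Parallel: admittances add. Y = 1/R + jωC
Y = (0.04739 + j0.2268) S
|Y| = 0.2317 S → |Z| = 1/|Y| = 4.316 Ω, ∠Z = −∠Y = -78.20°

4.316 Ω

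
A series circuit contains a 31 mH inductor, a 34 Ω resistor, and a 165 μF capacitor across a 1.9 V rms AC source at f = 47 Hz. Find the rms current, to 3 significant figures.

ω = 2πf = 295.3 rad/s
X_L = ωL = 9.15 Ω
X_C = 1/(ωC) = 20.5 Ω
Net reactance X = X_L − X_C = -11.4 Ω
Z = 34.0 − j11.4 Ω
|Z| = √(34.0² + 11.4²) = 35.9 Ω
I = V/|Z| = 1.9/35.9 = 53.0 mA

53.0 mA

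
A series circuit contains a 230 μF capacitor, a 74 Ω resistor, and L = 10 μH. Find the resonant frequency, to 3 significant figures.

3.32 kHz

ω₀ = 1/√(LC) = 1/√(1e-05 × 0.00023) = 20850 rad/s
f₀ = ω₀/(2π) = 3.32 kHz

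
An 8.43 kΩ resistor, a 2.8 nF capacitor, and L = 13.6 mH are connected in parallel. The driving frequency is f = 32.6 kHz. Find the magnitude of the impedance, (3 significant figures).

4080 Ω

ω = 2πf = 204800 rad/s
X_L = ωL = 2790 Ω
X_C = 1/(ωC) = 1740 Ω
Parallel: admittances add. Y = 1/R + 1/(jωL) + jωC
Y = (0.000119 + j0.000215) S
|Y| = 0.000245 S → |Z| = 1/|Y| = 4080 Ω, ∠Z = −∠Y = -61.1°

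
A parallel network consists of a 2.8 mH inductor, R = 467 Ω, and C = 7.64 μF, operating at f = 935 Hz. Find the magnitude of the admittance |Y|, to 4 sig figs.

16.05 mS

ω = 2πf = 5875 rad/s
X_L = ωL = 16.45 Ω
X_C = 1/(ωC) = 22.28 Ω
Parallel: admittances add. Y = 1/R + 1/(jωL) + jωC
Y = (0.002141 − j0.01591) S
|Y| = 0.01605 S → |Z| = 1/|Y| = 62.29 Ω, ∠Z = −∠Y = 82.33°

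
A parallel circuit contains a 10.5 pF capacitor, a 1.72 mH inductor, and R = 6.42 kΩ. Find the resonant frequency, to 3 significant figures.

ω₀ = 1/√(LC) = 1/√(0.00172 × 1.05e-11) = 7.441e+06 rad/s
f₀ = ω₀/(2π) = 1.18 MHz

1.18 MHz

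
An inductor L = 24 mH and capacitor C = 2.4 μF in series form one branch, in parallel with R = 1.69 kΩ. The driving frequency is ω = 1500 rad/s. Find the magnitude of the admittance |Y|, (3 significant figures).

X_L = ωL = 36.0 Ω
X_C = 1/(ωC) = 278 Ω
Branch 1: Z₁ = R = 1690 Ω
Branch 2 (series LC): Z₂ = j(X_L − X_C) = −j242 Ω
Parallel: Z = Z₁Z₂/(Z₁+Z₂), |Z| = 239 Ω, ∠Z = -81.9°
|Y| = 1/|Z| = 4.18 mS

4.18 mS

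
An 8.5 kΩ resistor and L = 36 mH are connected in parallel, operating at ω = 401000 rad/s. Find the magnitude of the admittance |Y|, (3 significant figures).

X_L = ωL = 14400 Ω
Parallel: admittances add. Y = 1/R + 1/(jωL)
Y = (0.000118 − j6.93e-05) S
|Y| = 0.000137 S → |Z| = 1/|Y| = 7320 Ω, ∠Z = −∠Y = 30.5°

137 μS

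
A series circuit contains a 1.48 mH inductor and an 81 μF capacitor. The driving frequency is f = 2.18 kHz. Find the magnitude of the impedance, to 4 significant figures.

ω = 2πf = 13700 rad/s
X_L = ωL = 20.27 Ω
X_C = 1/(ωC) = 0.9013 Ω
Net reactance X = X_L − X_C = 19.37 Ω
Z = j19.37 Ω
|Z| = √(0² + 19.37²) = 19.37 Ω

19.37 Ω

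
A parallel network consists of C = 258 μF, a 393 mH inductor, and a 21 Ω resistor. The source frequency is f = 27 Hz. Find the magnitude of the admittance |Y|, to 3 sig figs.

55.6 mS

ω = 2πf = 169.6 rad/s
X_L = ωL = 66.7 Ω
X_C = 1/(ωC) = 22.8 Ω
Parallel: admittances add. Y = 1/R + 1/(jωL) + jωC
Y = (0.0476 + j0.0288) S
|Y| = 0.0556 S → |Z| = 1/|Y| = 18.0 Ω, ∠Z = −∠Y = -31.1°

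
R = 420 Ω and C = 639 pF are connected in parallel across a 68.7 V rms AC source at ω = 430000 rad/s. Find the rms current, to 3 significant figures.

165 mA

X_C = 1/(ωC) = 3640 Ω
Parallel: admittances add. Y = 1/R + jωC
Y = (0.00238 + j0.000275) S
|Y| = 0.00240 S → |Z| = 1/|Y| = 417 Ω, ∠Z = −∠Y = -6.58°
I = V/|Z| = 68.7/417 = 165 mA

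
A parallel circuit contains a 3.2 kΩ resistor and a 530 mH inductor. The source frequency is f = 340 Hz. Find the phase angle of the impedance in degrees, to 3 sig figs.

70.5°

ω = 2πf = 2136 rad/s
X_L = ωL = 1130 Ω
Parallel: admittances add. Y = 1/R + 1/(jωL)
Y = (0.000313 − j0.000883) S
|Y| = 0.000937 S → |Z| = 1/|Y| = 1070 Ω, ∠Z = −∠Y = 70.5°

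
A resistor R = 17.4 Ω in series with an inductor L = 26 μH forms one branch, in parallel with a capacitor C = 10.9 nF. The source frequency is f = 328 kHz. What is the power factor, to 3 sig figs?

ω = 2πf = 2.061e+06 rad/s
X_L = ωL = 53.6 Ω
X_C = 1/(ωC) = 44.5 Ω
Branch 1 (R+jX_L): Z₁ = 17.4 + j53.6 Ω, |Z₁| = 56.3 Ω
Branch 2 (−jX_C): Z₂ = −j44.5 Ω
Parallel: Z = Z₁Z₂/(Z₁+Z₂), |Z| = 128 Ω, ∠Z = -45.5°
cos φ = cos(-45.5°) = 0.701

0.701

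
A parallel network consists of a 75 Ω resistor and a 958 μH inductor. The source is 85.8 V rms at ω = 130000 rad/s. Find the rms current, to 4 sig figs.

X_L = ωL = 124.5 Ω
Parallel: admittances add. Y = 1/R + 1/(jωL)
Y = (0.01333 − j0.008030) S
|Y| = 0.01556 S → |Z| = 1/|Y| = 64.25 Ω, ∠Z = −∠Y = 31.06°
I = V/|Z| = 85.8/64.25 = 1.335 A

1.335 A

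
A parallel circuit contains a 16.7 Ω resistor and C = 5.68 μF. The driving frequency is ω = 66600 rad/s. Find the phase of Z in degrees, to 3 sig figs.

-81.0°

X_C = 1/(ωC) = 2.64 Ω
Parallel: admittances add. Y = 1/R + jωC
Y = (0.0599 + j0.378) S
|Y| = 0.383 S → |Z| = 1/|Y| = 2.61 Ω, ∠Z = −∠Y = -81.0°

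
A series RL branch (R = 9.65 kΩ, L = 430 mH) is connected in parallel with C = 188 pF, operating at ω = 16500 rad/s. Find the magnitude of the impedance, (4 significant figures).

X_L = ωL = 7095 Ω
X_C = 1/(ωC) = 322400 Ω
Branch 1 (R+jX_L): Z₁ = 9650 + j7095 Ω, |Z₁| = 11980 Ω
Branch 2 (−jX_C): Z₂ = −j322400 Ω
Parallel: Z = Z₁Z₂/(Z₁+Z₂), |Z| = 12240 Ω, ∠Z = 34.57°

12240 Ω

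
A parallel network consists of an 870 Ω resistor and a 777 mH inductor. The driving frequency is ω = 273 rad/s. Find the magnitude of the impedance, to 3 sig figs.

206 Ω

X_L = ωL = 212 Ω
Parallel: admittances add. Y = 1/R + 1/(jωL)
Y = (0.00115 − j0.00471) S
|Y| = 0.00485 S → |Z| = 1/|Y| = 206 Ω, ∠Z = −∠Y = 76.3°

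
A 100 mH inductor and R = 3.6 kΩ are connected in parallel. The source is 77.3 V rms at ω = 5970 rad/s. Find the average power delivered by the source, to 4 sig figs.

1.660 W

X_L = ωL = 597.0 Ω
Parallel: admittances add. Y = 1/R + 1/(jωL)
Y = (0.0002778 − j0.001675) S
|Y| = 0.001698 S → |Z| = 1/|Y| = 589.0 Ω, ∠Z = −∠Y = 80.58°
I = V/|Z| = 131.2 mA
P = VI cos φ = 77.3 × 0.1312 × cos(80.58°) = 1.660 W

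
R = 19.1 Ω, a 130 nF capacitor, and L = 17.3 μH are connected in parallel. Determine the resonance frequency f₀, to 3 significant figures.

ω₀ = 1/√(LC) = 1/√(1.73e-05 × 1.3e-07) = 666800 rad/s
f₀ = ω₀/(2π) = 106 kHz

106 kHz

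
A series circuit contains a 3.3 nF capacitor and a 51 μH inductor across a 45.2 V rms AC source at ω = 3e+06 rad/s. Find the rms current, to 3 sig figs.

X_L = ωL = 153 Ω
X_C = 1/(ωC) = 101 Ω
Net reactance X = X_L − X_C = 52.0 Ω
Z = j52.0 Ω
|Z| = √(0² + 52.0²) = 52.0 Ω
I = V/|Z| = 45.2/52.0 = 869 mA

869 mA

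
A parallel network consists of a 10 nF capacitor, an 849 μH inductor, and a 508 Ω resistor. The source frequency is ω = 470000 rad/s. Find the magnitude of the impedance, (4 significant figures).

339.3 Ω

X_L = ωL = 399.0 Ω
X_C = 1/(ωC) = 212.8 Ω
Parallel: admittances add. Y = 1/R + 1/(jωL) + jωC
Y = (0.001969 + j0.002194) S
|Y| = 0.002948 S → |Z| = 1/|Y| = 339.3 Ω, ∠Z = −∠Y = -48.10°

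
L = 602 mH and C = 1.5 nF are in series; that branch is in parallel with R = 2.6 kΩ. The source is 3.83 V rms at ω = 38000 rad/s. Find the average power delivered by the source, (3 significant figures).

X_L = ωL = 22900 Ω
X_C = 1/(ωC) = 17500 Ω
Branch 1: Z₁ = R = 2600 Ω
Branch 2 (series LC): Z₂ = j(X_L − X_C) = j5330 Ω
Parallel: Z = Z₁Z₂/(Z₁+Z₂), |Z| = 2340 Ω, ∠Z = 26.0°
I = V/|Z| = 1.64 mA
P = VI cos φ = 3.83 × 0.00164 × cos(26.0°) = 5.64 mW

5.64 mW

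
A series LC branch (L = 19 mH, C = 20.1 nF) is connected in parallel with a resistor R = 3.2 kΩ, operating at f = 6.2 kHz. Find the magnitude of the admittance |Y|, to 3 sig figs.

ω = 2πf = 38960 rad/s
X_L = ωL = 740 Ω
X_C = 1/(ωC) = 1280 Ω
Branch 1: Z₁ = R = 3200 Ω
Branch 2 (series LC): Z₂ = j(X_L − X_C) = −j537 Ω
Parallel: Z = Z₁Z₂/(Z₁+Z₂), |Z| = 530 Ω, ∠Z = -80.5°
|Y| = 1/|Z| = 1.89 mS

1.89 mS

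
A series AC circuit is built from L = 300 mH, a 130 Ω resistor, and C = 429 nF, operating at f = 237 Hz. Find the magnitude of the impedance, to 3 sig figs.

ω = 2πf = 1489 rad/s
X_L = ωL = 447 Ω
X_C = 1/(ωC) = 1570 Ω
Net reactance X = X_L − X_C = -1120 Ω
Z = 130 − j1120 Ω
|Z| = √(130² + 1120²) = 1130 Ω

1130 Ω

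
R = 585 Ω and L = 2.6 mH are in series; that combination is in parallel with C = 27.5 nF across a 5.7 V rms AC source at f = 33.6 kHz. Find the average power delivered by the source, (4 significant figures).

29.54 mW

ω = 2πf = 211100 rad/s
X_L = ωL = 548.9 Ω
X_C = 1/(ωC) = 172.2 Ω
Branch 1 (R+jX_L): Z₁ = 585.0 + j548.9 Ω, |Z₁| = 802.2 Ω
Branch 2 (−jX_C): Z₂ = −j172.2 Ω
Parallel: Z = Z₁Z₂/(Z₁+Z₂), |Z| = 198.6 Ω, ∠Z = -79.60°
I = V/|Z| = 28.70 mA
P = VI cos φ = 5.7 × 0.02870 × cos(-79.60°) = 29.54 mW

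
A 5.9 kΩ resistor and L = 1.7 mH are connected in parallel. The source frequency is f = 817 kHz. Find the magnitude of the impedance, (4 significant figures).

4888 Ω

ω = 2πf = 5.133e+06 rad/s
X_L = ωL = 8727 Ω
Parallel: admittances add. Y = 1/R + 1/(jωL)
Y = (0.0001695 − j0.0001146) S
|Y| = 0.0002046 S → |Z| = 1/|Y| = 4888 Ω, ∠Z = −∠Y = 34.06°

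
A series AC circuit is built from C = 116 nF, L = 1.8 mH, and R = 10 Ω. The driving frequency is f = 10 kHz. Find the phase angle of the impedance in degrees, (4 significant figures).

ω = 2πf = 62830 rad/s
X_L = ωL = 113.1 Ω
X_C = 1/(ωC) = 137.2 Ω
Net reactance X = X_L − X_C = -24.11 Ω
Z = 10.00 − j24.11 Ω
|Z| = √(10.00² + 24.11²) = 26.10 Ω
∠Z = arctan(-24.11/10.00) = -67.47°

-67.47°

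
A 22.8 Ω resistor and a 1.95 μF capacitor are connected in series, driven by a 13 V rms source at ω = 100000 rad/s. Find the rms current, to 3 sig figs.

556 mA

X_C = 1/(ωC) = 5.13 Ω
Z = 22.8 − j5.13 Ω
|Z| = √(22.8² + 5.13²) = 23.4 Ω
I = V/|Z| = 13/23.4 = 556 mA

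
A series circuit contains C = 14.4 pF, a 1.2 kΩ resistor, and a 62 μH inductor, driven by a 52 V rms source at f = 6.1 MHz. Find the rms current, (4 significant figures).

39.21 mA

ω = 2πf = 3.833e+07 rad/s
X_L = ωL = 2376 Ω
X_C = 1/(ωC) = 1812 Ω
Net reactance X = X_L − X_C = 564.4 Ω
Z = 1200 + j564.4 Ω
|Z| = √(1200² + 564.4²) = 1326 Ω
I = V/|Z| = 52/1326 = 39.21 mA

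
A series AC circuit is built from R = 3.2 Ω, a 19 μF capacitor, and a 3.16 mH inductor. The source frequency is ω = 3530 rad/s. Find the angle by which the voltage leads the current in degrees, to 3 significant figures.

-49.6°

X_L = ωL = 11.2 Ω
X_C = 1/(ωC) = 14.9 Ω
Net reactance X = X_L − X_C = -3.75 Ω
Z = 3.20 − j3.75 Ω
|Z| = √(3.20² + 3.75²) = 4.93 Ω
∠Z = arctan(-3.75/3.20) = -49.6°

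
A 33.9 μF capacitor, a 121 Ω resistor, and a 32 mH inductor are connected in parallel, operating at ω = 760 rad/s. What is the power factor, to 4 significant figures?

0.4740

X_L = ωL = 24.32 Ω
X_C = 1/(ωC) = 38.81 Ω
Parallel: admittances add. Y = 1/R + 1/(jωL) + jωC
Y = (0.008264 − j0.01535) S
|Y| = 0.01744 S → |Z| = 1/|Y| = 57.35 Ω, ∠Z = −∠Y = 61.71°
cos φ = cos(61.71°) = 0.4740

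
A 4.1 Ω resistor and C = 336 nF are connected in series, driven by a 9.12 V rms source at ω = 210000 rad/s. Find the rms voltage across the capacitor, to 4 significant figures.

8.761 V

X_C = 1/(ωC) = 14.17 Ω
Z = 4.100 − j14.17 Ω
|Z| = √(4.100² + 14.17²) = 14.75 Ω
I = V/|Z| = 618.2 mA
V_C = I·|Z_C| = 0.6182 × 14.17 = 8.761 V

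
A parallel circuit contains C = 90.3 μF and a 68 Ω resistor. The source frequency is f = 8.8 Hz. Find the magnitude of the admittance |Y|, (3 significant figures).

ω = 2πf = 55.29 rad/s
X_C = 1/(ωC) = 200 Ω
Parallel: admittances add. Y = 1/R + jωC
Y = (0.0147 + j0.00499) S
|Y| = 0.0155 S → |Z| = 1/|Y| = 64.4 Ω, ∠Z = −∠Y = -18.8°

15.5 mS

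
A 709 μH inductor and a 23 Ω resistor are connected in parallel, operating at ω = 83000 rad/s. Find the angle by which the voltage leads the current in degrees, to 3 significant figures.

21.3°

X_L = ωL = 58.8 Ω
Parallel: admittances add. Y = 1/R + 1/(jωL)
Y = (0.0435 − j0.0170) S
|Y| = 0.0467 S → |Z| = 1/|Y| = 21.4 Ω, ∠Z = −∠Y = 21.3°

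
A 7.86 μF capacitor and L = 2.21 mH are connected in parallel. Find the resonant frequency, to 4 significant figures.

1.208 kHz

ω₀ = 1/√(LC) = 1/√(0.00221 × 7.86e-06) = 7587 rad/s
f₀ = ω₀/(2π) = 1.208 kHz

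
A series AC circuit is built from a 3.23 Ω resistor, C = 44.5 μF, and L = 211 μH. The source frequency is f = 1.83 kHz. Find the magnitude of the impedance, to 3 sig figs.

ω = 2πf = 11500 rad/s
X_L = ωL = 2.43 Ω
X_C = 1/(ωC) = 1.95 Ω
Net reactance X = X_L − X_C = 0.472 Ω
Z = 3.23 + j0.472 Ω
|Z| = √(3.23² + 0.472²) = 3.26 Ω

3.26 Ω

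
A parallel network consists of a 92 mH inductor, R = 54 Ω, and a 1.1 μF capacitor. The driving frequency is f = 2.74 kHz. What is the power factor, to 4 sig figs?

0.7112

ω = 2πf = 17220 rad/s
X_L = ωL = 1584 Ω
X_C = 1/(ωC) = 52.81 Ω
Parallel: admittances add. Y = 1/R + 1/(jωL) + jωC
Y = (0.01852 + j0.01831) S
|Y| = 0.02604 S → |Z| = 1/|Y| = 38.40 Ω, ∠Z = −∠Y = -44.67°
cos φ = cos(-44.67°) = 0.7112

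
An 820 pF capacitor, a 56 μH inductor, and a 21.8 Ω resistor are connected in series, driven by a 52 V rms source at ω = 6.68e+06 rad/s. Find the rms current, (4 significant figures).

269.8 mA

X_L = ωL = 374.1 Ω
X_C = 1/(ωC) = 182.6 Ω
Net reactance X = X_L − X_C = 191.5 Ω
Z = 21.80 + j191.5 Ω
|Z| = √(21.80² + 191.5²) = 192.8 Ω
I = V/|Z| = 52/192.8 = 269.8 mA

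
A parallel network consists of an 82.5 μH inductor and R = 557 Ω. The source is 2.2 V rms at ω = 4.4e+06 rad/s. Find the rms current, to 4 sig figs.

X_L = ωL = 363.0 Ω
Parallel: admittances add. Y = 1/R + 1/(jωL)
Y = (0.001795 − j0.002755) S
|Y| = 0.003288 S → |Z| = 1/|Y| = 304.1 Ω, ∠Z = −∠Y = 56.91°
I = V/|Z| = 2.2/304.1 = 7.234 mA

7.234 mA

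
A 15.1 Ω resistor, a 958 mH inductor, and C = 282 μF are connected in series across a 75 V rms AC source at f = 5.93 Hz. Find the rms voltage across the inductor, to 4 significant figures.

ω = 2πf = 37.26 rad/s
X_L = ωL = 35.69 Ω
X_C = 1/(ωC) = 95.17 Ω
Net reactance X = X_L − X_C = -59.48 Ω
Z = 15.10 − j59.48 Ω
|Z| = √(15.10² + 59.48²) = 61.37 Ω
I = V/|Z| = 1.222 A
V_L = I·|Z_L| = 1.222 × 35.69 = 43.62 V

43.62 V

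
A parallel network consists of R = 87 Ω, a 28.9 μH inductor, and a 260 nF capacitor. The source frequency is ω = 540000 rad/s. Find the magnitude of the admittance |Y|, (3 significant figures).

77.2 mS

X_L = ωL = 15.6 Ω
X_C = 1/(ωC) = 7.12 Ω
Parallel: admittances add. Y = 1/R + 1/(jωL) + jωC
Y = (0.0115 + j0.0763) S
|Y| = 0.0772 S → |Z| = 1/|Y| = 13.0 Ω, ∠Z = −∠Y = -81.4°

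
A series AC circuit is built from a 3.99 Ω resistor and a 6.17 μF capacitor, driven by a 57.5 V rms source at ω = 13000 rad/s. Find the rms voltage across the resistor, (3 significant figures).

X_C = 1/(ωC) = 12.5 Ω
Z = 3.99 − j12.5 Ω
|Z| = √(3.99² + 12.5²) = 13.1 Ω
I = V/|Z| = 4.39 A
V_R = I·|Z_R| = 4.39 × 3.99 = 17.5 V

17.5 V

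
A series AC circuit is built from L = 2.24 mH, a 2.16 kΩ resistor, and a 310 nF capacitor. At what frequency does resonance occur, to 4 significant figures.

ω₀ = 1/√(LC) = 1/√(0.00224 × 3.1e-07) = 37950 rad/s
f₀ = ω₀/(2π) = 6.040 kHz

6.040 kHz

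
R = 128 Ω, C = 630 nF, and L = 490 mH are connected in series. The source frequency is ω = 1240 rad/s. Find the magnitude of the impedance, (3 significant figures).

685 Ω

X_L = ωL = 608 Ω
X_C = 1/(ωC) = 1280 Ω
Net reactance X = X_L − X_C = -672 Ω
Z = 128 − j672 Ω
|Z| = √(128² + 672²) = 685 Ω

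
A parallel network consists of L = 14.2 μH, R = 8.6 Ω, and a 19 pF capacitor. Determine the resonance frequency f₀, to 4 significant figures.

9.689 MHz

ω₀ = 1/√(LC) = 1/√(1.42e-05 × 1.9e-11) = 6.088e+07 rad/s
f₀ = ω₀/(2π) = 9.689 MHz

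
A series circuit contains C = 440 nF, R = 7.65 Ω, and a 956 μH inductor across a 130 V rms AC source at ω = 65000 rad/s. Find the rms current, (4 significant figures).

X_L = ωL = 62.14 Ω
X_C = 1/(ωC) = 34.97 Ω
Net reactance X = X_L − X_C = 27.17 Ω
Z = 7.650 + j27.17 Ω
|Z| = √(7.650² + 27.17²) = 28.23 Ω
I = V/|Z| = 130/28.23 = 4.605 A

4.605 A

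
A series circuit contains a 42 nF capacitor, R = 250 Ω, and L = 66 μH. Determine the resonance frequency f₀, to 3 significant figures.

ω₀ = 1/√(LC) = 1/√(6.6e-05 × 4.2e-08) = 600600 rad/s
f₀ = ω₀/(2π) = 95.6 kHz

95.6 kHz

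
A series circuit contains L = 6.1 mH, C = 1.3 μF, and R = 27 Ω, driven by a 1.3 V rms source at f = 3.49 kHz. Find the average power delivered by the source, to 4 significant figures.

4.359 mW

ω = 2πf = 21930 rad/s
X_L = ωL = 133.8 Ω
X_C = 1/(ωC) = 35.08 Ω
Net reactance X = X_L − X_C = 98.68 Ω
Z = 27.00 + j98.68 Ω
|Z| = √(27.00² + 98.68²) = 102.3 Ω
∠Z = arctan(98.68/27.00) = 74.70°
I = V/|Z| = 12.71 mA
P = VI cos φ = 1.3 × 0.01271 × cos(74.70°) = 4.359 mW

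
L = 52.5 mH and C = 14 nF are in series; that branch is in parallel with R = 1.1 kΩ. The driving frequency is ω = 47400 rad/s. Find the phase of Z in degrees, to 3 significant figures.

48.3°

X_L = ωL = 2490 Ω
X_C = 1/(ωC) = 1510 Ω
Branch 1: Z₁ = R = 1100 Ω
Branch 2 (series LC): Z₂ = j(X_L − X_C) = j982 Ω
Parallel: Z = Z₁Z₂/(Z₁+Z₂), |Z| = 732 Ω, ∠Z = 48.3°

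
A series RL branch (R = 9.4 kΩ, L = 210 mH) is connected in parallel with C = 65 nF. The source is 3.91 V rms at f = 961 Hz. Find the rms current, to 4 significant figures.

1.535 mA

ω = 2πf = 6038 rad/s
X_L = ωL = 1268 Ω
X_C = 1/(ωC) = 2548 Ω
Branch 1 (R+jX_L): Z₁ = 9400 + j1268 Ω, |Z₁| = 9485 Ω
Branch 2 (−jX_C): Z₂ = −j2548 Ω
Parallel: Z = Z₁Z₂/(Z₁+Z₂), |Z| = 2547 Ω, ∠Z = -74.56°
I = V/|Z| = 3.91/2547 = 1.535 mA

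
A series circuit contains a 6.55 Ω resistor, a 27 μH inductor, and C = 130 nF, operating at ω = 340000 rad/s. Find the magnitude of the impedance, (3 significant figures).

15.0 Ω

X_L = ωL = 9.18 Ω
X_C = 1/(ωC) = 22.6 Ω
Net reactance X = X_L − X_C = -13.4 Ω
Z = 6.55 − j13.4 Ω
|Z| = √(6.55² + 13.4²) = 15.0 Ω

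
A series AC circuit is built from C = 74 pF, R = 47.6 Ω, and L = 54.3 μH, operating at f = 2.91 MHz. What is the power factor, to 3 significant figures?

ω = 2πf = 1.828e+07 rad/s
X_L = ωL = 993 Ω
X_C = 1/(ωC) = 739 Ω
Net reactance X = X_L − X_C = 254 Ω
Z = 47.6 + j254 Ω
|Z| = √(47.6² + 254²) = 258 Ω
∠Z = arctan(254/47.6) = 79.4°
cos φ = cos(79.4°) = 0.184

0.184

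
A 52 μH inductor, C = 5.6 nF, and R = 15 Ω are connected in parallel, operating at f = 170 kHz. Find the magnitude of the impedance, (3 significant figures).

14.8 Ω

ω = 2πf = 1.068e+06 rad/s
X_L = ωL = 55.5 Ω
X_C = 1/(ωC) = 167 Ω
Parallel: admittances add. Y = 1/R + 1/(jωL) + jωC
Y = (0.0667 − j0.0120) S
|Y| = 0.0677 S → |Z| = 1/|Y| = 14.8 Ω, ∠Z = −∠Y = 10.2°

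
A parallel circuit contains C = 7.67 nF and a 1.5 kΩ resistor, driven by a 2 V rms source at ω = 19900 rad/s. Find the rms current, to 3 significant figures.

X_C = 1/(ωC) = 6550 Ω
Parallel: admittances add. Y = 1/R + jωC
Y = (0.000667 + j0.000153) S
|Y| = 0.000684 S → |Z| = 1/|Y| = 1460 Ω, ∠Z = −∠Y = -12.9°
I = V/|Z| = 2/1460 = 1.37 mA

1.37 mA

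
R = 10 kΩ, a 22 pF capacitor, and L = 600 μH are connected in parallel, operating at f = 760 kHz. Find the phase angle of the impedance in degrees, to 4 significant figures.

ω = 2πf = 4.775e+06 rad/s
X_L = ωL = 2865 Ω
X_C = 1/(ωC) = 9519 Ω
Parallel: admittances add. Y = 1/R + 1/(jωL) + jωC
Y = (0.0001000 − j0.0002440) S
|Y| = 0.0002637 S → |Z| = 1/|Y| = 3793 Ω, ∠Z = −∠Y = 67.71°

67.71°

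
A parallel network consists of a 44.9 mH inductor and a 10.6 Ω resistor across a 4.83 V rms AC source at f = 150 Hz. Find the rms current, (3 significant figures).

470 mA

ω = 2πf = 942.5 rad/s
X_L = ωL = 42.3 Ω
Parallel: admittances add. Y = 1/R + 1/(jωL)
Y = (0.0943 − j0.0236) S
|Y| = 0.0973 S → |Z| = 1/|Y| = 10.3 Ω, ∠Z = −∠Y = 14.1°
I = V/|Z| = 4.83/10.3 = 470 mA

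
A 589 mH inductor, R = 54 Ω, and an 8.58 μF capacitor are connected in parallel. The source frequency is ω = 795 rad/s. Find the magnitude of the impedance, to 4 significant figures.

X_L = ωL = 468.3 Ω
X_C = 1/(ωC) = 146.6 Ω
Parallel: admittances add. Y = 1/R + 1/(jωL) + jωC
Y = (0.01852 + j0.004686) S
|Y| = 0.01910 S → |Z| = 1/|Y| = 52.35 Ω, ∠Z = −∠Y = -14.20°

52.35 Ω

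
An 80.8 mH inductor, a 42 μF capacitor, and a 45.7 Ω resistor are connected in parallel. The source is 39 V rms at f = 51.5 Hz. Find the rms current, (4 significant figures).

ω = 2πf = 323.6 rad/s
X_L = ωL = 26.15 Ω
X_C = 1/(ωC) = 73.58 Ω
Parallel: admittances add. Y = 1/R + 1/(jωL) + jωC
Y = (0.02188 − j0.02466) S
|Y| = 0.03297 S → |Z| = 1/|Y| = 30.33 Ω, ∠Z = −∠Y = 48.41°
I = V/|Z| = 39/30.33 = 1.286 A

1.286 A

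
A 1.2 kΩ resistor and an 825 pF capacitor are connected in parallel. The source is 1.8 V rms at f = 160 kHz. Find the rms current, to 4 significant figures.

ω = 2πf = 1.005e+06 rad/s
X_C = 1/(ωC) = 1206 Ω
Parallel: admittances add. Y = 1/R + jωC
Y = (0.0008333 + j0.0008294) S
|Y| = 0.001176 S → |Z| = 1/|Y| = 850.5 Ω, ∠Z = −∠Y = -44.86°
I = V/|Z| = 1.8/850.5 = 2.116 mA

2.116 mA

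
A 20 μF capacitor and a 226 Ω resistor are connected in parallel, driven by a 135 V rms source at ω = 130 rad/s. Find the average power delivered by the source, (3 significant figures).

80.6 W

X_C = 1/(ωC) = 385 Ω
Parallel: admittances add. Y = 1/R + jωC
Y = (0.00442 + j0.00260) S
|Y| = 0.00513 S → |Z| = 1/|Y| = 195 Ω, ∠Z = −∠Y = -30.4°
I = V/|Z| = 693 mA
P = VI cos φ = 135 × 0.693 × cos(-30.4°) = 80.6 W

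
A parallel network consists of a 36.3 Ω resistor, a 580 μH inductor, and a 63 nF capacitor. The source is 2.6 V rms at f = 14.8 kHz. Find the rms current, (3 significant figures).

78.9 mA

ω = 2πf = 92990 rad/s
X_L = ωL = 53.9 Ω
X_C = 1/(ωC) = 171 Ω
Parallel: admittances add. Y = 1/R + 1/(jωL) + jωC
Y = (0.0275 − j0.0127) S
|Y| = 0.0303 S → |Z| = 1/|Y| = 33.0 Ω, ∠Z = −∠Y = 24.7°
I = V/|Z| = 2.6/33.0 = 78.9 mA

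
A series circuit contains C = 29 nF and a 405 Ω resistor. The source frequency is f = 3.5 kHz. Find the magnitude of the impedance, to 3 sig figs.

ω = 2πf = 21990 rad/s
X_C = 1/(ωC) = 1570 Ω
Z = 405 − j1570 Ω
|Z| = √(405² + 1570²) = 1620 Ω

1620 Ω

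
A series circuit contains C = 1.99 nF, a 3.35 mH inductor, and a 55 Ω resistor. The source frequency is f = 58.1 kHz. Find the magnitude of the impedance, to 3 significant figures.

163 Ω

ω = 2πf = 365100 rad/s
X_L = ωL = 1220 Ω
X_C = 1/(ωC) = 1380 Ω
Net reactance X = X_L − X_C = -154 Ω
Z = 55.0 − j154 Ω
|Z| = √(55.0² + 154²) = 163 Ω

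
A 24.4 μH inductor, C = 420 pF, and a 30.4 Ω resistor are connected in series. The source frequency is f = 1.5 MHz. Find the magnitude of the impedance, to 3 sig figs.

ω = 2πf = 9.425e+06 rad/s
X_L = ωL = 230 Ω
X_C = 1/(ωC) = 253 Ω
Net reactance X = X_L − X_C = -22.7 Ω
Z = 30.4 − j22.7 Ω
|Z| = √(30.4² + 22.7²) = 37.9 Ω

37.9 Ω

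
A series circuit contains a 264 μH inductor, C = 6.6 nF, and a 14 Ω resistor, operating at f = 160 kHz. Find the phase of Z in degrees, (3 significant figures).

ω = 2πf = 1.005e+06 rad/s
X_L = ωL = 265 Ω
X_C = 1/(ωC) = 151 Ω
Net reactance X = X_L − X_C = 115 Ω
Z = 14.0 + j115 Ω
|Z| = √(14.0² + 115²) = 116 Ω
∠Z = arctan(115/14.0) = 83.0°

83.0°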